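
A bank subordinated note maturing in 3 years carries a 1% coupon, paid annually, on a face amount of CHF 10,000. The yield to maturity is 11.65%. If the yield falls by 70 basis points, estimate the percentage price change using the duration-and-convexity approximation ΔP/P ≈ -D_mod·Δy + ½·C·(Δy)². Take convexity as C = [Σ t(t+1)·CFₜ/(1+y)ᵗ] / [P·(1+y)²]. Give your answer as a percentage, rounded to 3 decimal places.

With y = 0.1165:
  t   CF        PV=CF/(1+0.1165)^t    t·PV        t(t+1)·PV
  1       100.00        89.5656        89.5656         179.1312
  2       100.00        80.2200       160.4400         481.3199
  3    10,100.00     7,256.8006    21,770.4019      87,081.6075
  Σ                  7,426.5862    22,020.4075      87,742.0586
P = 7,426.5862; D_Mac = 2.96508 yrs; D_mod = 2.65569 yrs; C = 9.47766.
Duration effect: -2.65569 × (-0.007) = +0.018590
Convexity effect: 0.5 × 9.47766 × (-0.007)² = +0.0002322
ΔP/P ≈ +0.018590 + 0.0002322 = +0.018822 = +1.8822%.

+1.882%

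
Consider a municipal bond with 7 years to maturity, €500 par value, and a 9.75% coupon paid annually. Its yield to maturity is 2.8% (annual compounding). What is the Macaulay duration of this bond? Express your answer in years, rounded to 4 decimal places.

Periodic yield y = 0.028. Discount each cash flow and weight by its year:
  t   CF        PV=CF/(1+0.028)^t    t·PV
  1        48.75        47.4222        47.4222
  2        48.75        46.1305        92.2610
  3        48.75        44.8741       134.6222
  4        48.75        43.6518       174.6072
  5        48.75        42.4628       212.3142
  6        48.75        41.3063       247.8376
  7       548.75       452.2960     3,166.0719
  Σ                    718.1436     4,075.1363
Price P = Σ PV = 718.1436.
Macaulay duration = Σ(t·PV) / P = 4,075.1363 / 718.1436 = 5.67454 years.

5.6745 years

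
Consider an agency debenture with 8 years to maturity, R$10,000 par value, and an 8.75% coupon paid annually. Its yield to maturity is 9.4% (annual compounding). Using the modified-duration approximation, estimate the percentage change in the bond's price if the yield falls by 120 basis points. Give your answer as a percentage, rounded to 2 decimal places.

+6.62%

Periodic yield y = 0.094. Modified duration first:
  t   CF        PV=CF/(1+0.094)^t    t·PV
  1       875.00       799.8172       799.8172
  2       875.00       731.0943     1,462.1886
  3       875.00       668.2763     2,004.8290
  4       875.00       610.8559     2,443.4236
  5       875.00       558.3692     2,791.8459
  6       875.00       510.3923     3,062.3539
  7       875.00       466.5378     3,265.7643
  8    10,875.00     5,300.1809    42,401.4469
  Σ                  9,645.5239    58,231.6694
P = 9,645.5239; D_Mac = 6.03717 yrs; D_mod = 6.03717/(1+0.094) = 5.51844 yrs.
ΔP/P ≈ -D_mod · Δy = -5.51844 × (-0.012) = +0.066221 = +6.6221%.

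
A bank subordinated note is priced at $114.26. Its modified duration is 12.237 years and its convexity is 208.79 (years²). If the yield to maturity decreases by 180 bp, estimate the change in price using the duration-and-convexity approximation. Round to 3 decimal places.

+$29.032

Duration effect: -D_mod·Δy = -12.237 × (-0.018) = +0.220266
Convexity effect: ½·C·(Δy)² = 0.5 × 208.79 × (-0.018)² = +0.03382398
ΔP/P ≈ +0.220266 + 0.03382398 = +0.25408998
ΔP ≈ 114.26 × (+0.25408998) = +29.0323211148.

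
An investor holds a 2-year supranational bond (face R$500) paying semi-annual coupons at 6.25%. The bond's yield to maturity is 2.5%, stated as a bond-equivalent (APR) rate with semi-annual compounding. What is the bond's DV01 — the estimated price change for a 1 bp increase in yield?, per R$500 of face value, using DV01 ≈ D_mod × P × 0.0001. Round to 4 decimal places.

R$0.1014

Periodic yield y = 0.0125.
  t   CF        PV=CF/(1+0.0125)^t    t·PV
  1       15.625        15.4321        15.4321
  2       15.625        15.2416        30.4832
  3       15.625        15.0534        45.1602
  4      515.625       490.6297     1,962.5188
  Σ                    536.3568     2,053.5943
P = 536.3568; D_Mac = 3.82878 half-year periods = 1.91439 yrs; D_mod = 1.89076 yrs.
DV01 ≈ 1.89076 × 536.3568 × 0.0001 = 0.101412.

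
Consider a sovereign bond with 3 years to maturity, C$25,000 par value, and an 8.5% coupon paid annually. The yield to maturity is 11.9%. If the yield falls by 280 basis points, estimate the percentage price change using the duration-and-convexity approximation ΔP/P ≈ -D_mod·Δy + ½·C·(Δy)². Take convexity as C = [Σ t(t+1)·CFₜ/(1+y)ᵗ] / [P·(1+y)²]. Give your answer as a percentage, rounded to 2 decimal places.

With y = 0.119:
  t   CF        PV=CF/(1+0.119)^t    t·PV        t(t+1)·PV
  1     2,125.00     1,899.0170     1,899.0170       3,798.0340
  2     2,125.00     1,697.0661     3,394.1322      10,182.3967
  3    27,125.00    19,358.8470    58,076.5410     232,306.1639
  Σ                 22,954.9301    63,369.6902     246,286.5945
P = 22,954.9301; D_Mac = 2.76061 yrs; D_mod = 2.46704 yrs; C = 8.56850.
Duration effect: -2.46704 × (-0.028) = +0.069077
Convexity effect: 0.5 × 8.56850 × (-0.028)² = +0.0033589
ΔP/P ≈ +0.069077 + 0.0033589 = +0.072436 = +7.2436%.

+7.24%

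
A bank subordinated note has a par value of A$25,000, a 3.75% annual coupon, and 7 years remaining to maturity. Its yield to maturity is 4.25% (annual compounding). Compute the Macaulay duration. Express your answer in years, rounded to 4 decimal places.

Periodic yield y = 0.0425. Discount each cash flow and weight by its year:
  t   CF        PV=CF/(1+0.0425)^t    t·PV
  1       937.50       899.2806       899.2806
  2       937.50       862.6193     1,725.2385
  3       937.50       827.4525     2,482.3576
  4       937.50       793.7194     3,174.8778
  5       937.50       761.3616     3,806.8079
  6       937.50       730.3229     4,381.9372
  7    25,937.50    19,381.8697   135,673.0876
  Σ                 24,256.6259   152,143.5871
Price P = Σ PV = 24,256.6259.
Macaulay duration = Σ(t·PV) / P = 152,143.5871 / 24,256.6259 = 6.27225 years.

6.2722 years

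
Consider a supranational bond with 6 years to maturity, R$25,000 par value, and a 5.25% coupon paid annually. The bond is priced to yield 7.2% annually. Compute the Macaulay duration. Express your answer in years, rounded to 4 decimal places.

Periodic yield y = 0.072. Discount each cash flow and weight by its year:
  t   CF        PV=CF/(1+0.072)^t    t·PV
  1     1,312.50     1,224.3470     1,224.3470
  2     1,312.50     1,142.1148     2,284.2295
  3     1,312.50     1,065.4056     3,196.2167
  4     1,312.50       993.8485     3,975.3939
  5     1,312.50       927.0974     4,635.4872
  6    26,312.50    17,337.7765   104,026.6592
  Σ                 22,690.5898   119,342.3335
Price P = Σ PV = 22,690.5898.
Macaulay duration = Σ(t·PV) / P = 119,342.3335 / 22,690.5898 = 5.25955 years.

5.2596 years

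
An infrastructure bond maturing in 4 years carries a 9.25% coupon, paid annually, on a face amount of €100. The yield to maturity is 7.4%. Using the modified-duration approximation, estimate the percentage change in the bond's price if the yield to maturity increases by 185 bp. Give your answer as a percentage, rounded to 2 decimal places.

Periodic yield y = 0.074. Modified duration first:
  t   CF        PV=CF/(1+0.074)^t    t·PV
  1         9.25         8.6127         8.6127
  2         9.25         8.0192        16.0385
  3         9.25         7.4667        22.4001
  4       109.25        82.1116       328.4463
  Σ                    106.2102       375.4975
P = 106.2102; D_Mac = 3.53542 yrs; D_mod = 3.53542/(1+0.074) = 3.29182 yrs.
ΔP/P ≈ -D_mod · Δy = -3.29182 × (+0.0185) = -0.060899 = -6.0899%.

-6.09%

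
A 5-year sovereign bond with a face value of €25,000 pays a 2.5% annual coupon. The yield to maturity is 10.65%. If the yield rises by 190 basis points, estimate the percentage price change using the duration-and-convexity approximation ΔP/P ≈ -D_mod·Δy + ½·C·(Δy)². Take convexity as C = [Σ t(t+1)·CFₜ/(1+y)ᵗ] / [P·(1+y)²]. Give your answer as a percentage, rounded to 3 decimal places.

-7.671%

With y = 0.1065:
  t   CF        PV=CF/(1+0.1065)^t    t·PV        t(t+1)·PV
  1       625.00       564.8441       564.8441       1,129.6882
  2       625.00       510.4782     1,020.9564       3,062.8691
  3       625.00       461.3449     1,384.0348       5,536.1393
  4       625.00       416.9408     1,667.7630       8,338.8150
  5    25,625.00    15,449.2280    77,246.1400     463,476.8402
  Σ                 17,402.8360    81,883.7383     481,544.3518
P = 17,402.8360; D_Mac = 4.70520 yrs; D_mod = 4.25232 yrs; C = 22.60026.
Duration effect: -4.25232 × (+0.019) = -0.080794
Convexity effect: 0.5 × 22.60026 × (0.019)² = +0.0040793
ΔP/P ≈ -0.080794 + 0.0040793 = -0.076715 = -7.6715%.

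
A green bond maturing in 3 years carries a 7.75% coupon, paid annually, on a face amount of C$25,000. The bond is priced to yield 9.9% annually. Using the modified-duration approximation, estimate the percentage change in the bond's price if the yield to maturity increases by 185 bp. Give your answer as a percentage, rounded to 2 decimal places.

-4.69%

Periodic yield y = 0.099. Modified duration first:
  t   CF        PV=CF/(1+0.099)^t    t·PV
  1     1,937.50     1,762.9663     1,762.9663
  2     1,937.50     1,604.1550     3,208.3100
  3    26,937.50    20,293.8390    60,881.5169
  Σ                 23,660.9603    65,852.7933
P = 23,660.9603; D_Mac = 2.78318 yrs; D_mod = 2.78318/(1+0.099) = 2.53247 yrs.
ΔP/P ≈ -D_mod · Δy = -2.53247 × (+0.0185) = -0.046851 = -4.6851%.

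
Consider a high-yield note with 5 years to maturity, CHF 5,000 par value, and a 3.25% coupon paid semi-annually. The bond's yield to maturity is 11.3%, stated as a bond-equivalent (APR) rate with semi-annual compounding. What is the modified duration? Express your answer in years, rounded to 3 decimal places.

Periodic yield y = 0.0565. First find Macaulay duration:
  t   CF        PV=CF/(1+0.0565)^t    t·PV
  1        81.25        76.9049        76.9049
  2        81.25        72.7921       145.5842
  3        81.25        68.8993       206.6979
  4        81.25        65.2147       260.8587
  5        81.25        61.7271       308.6355
  6        81.25        58.4260       350.5562
  7        81.25        55.3015       387.1105
  8        81.25        52.3441       418.7524
  9        81.25        49.5448       445.9030
  10    5,081.25     2,932.7534    29,327.5341
  Σ                  3,493.9078    31,928.5374
P = 3,493.9078; Macaulay duration = 31,928.5374 / 3,493.9078 = 9.13835 half-year periods = 4.56917 years.
Modified duration = D_Mac / (1 + y) = 4.56917 / 1.0565 = 4.32482 years.

4.325 years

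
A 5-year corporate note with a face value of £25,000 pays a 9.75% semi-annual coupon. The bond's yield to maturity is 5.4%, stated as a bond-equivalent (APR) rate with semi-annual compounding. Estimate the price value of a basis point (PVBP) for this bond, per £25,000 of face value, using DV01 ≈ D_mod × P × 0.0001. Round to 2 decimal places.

£12.04

Periodic yield y = 0.027.
  t   CF        PV=CF/(1+0.027)^t    t·PV
  1     1,218.75     1,186.7089     1,186.7089
  2     1,218.75     1,155.5101     2,311.0202
  3     1,218.75     1,125.1315     3,375.3946
  4     1,218.75     1,095.5516     4,382.2066
  5     1,218.75     1,066.7494     5,333.7470
  6     1,218.75     1,038.7044     6,232.2263
  7     1,218.75     1,011.3967     7,079.7768
  8     1,218.75       984.8069     7,878.4551
  9     1,218.75       958.9162     8,630.2454
  10   26,218.75    20,086.6516   200,866.5158
  Σ                 29,710.1272   247,276.2968
P = 29,710.1272; D_Mac = 8.32296 half-year periods = 4.16148 yrs; D_mod = 4.05208 yrs.
DV01 ≈ 4.05208 × 29,710.1272 × 0.0001 = 12.038768.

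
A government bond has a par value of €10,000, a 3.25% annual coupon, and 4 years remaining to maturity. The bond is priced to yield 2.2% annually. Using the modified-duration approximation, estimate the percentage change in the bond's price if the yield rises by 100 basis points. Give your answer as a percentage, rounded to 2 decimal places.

Periodic yield y = 0.022. Modified duration first:
  t   CF        PV=CF/(1+0.022)^t    t·PV
  1       325.00       318.0039       318.0039
  2       325.00       311.1584       622.3169
  3       325.00       304.4603       913.3809
  4    10,325.00     9,464.2560    37,857.0238
  Σ                 10,397.8786    39,710.7255
P = 10,397.8786; D_Mac = 3.81912 yrs; D_mod = 3.81912/(1+0.022) = 3.73691 yrs.
ΔP/P ≈ -D_mod · Δy = -3.73691 × (+0.01) = -0.037369 = -3.7369%.

-3.74%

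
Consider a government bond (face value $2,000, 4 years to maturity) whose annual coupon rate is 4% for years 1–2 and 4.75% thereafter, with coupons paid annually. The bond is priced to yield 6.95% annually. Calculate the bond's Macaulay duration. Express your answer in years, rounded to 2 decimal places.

Periodic yield y = 0.0695. Discount each cash flow and weight by its year:
  t   CF        PV=CF/(1+0.0695)^t    t·PV
  1        80.00        74.8013        74.8013
  2        80.00        69.9404       139.8809
  3        95.00        77.6571       232.9713
  4     2,095.00     1,601.2564     6,405.0255
  Σ                  1,823.6552     6,852.6790
Price P = Σ PV = 1,823.6552.
Macaulay duration = Σ(t·PV) / P = 6,852.6790 / 1,823.6552 = 3.75766 years.

3.76 years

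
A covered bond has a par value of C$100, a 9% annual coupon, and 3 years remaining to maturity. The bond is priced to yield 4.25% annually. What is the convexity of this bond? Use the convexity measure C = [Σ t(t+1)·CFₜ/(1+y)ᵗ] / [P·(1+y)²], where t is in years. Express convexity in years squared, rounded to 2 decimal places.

9.94

With y = 0.0425:
  t   CF        PV=CF/(1+0.0425)^t    t·PV        t(t+1)·PV
  1         9.00         8.6331         8.6331          17.2662
  2         9.00         8.2811        16.5623          49.6869
  3       109.00        96.2051       288.6154       1,154.4618
  Σ                    113.1194       313.8108       1,221.4148
P = 113.1194.
Convexity = Σ t(t+1)·PV / [P·(1+y)²] = 1,221.4148 / (113.1194 × 1.086806) = 9.93514.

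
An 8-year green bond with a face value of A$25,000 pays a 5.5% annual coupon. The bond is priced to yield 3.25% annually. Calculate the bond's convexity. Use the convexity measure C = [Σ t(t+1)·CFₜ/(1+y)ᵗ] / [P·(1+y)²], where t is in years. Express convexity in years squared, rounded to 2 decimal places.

54.01

With y = 0.0325:
  t   CF        PV=CF/(1+0.0325)^t    t·PV        t(t+1)·PV
  1     1,375.00     1,331.7191     1,331.7191       2,663.4383
  2     1,375.00     1,289.8006     2,579.6012       7,738.8037
  3     1,375.00     1,249.2016     3,747.6047      14,990.4187
  4     1,375.00     1,209.8804     4,839.5218      24,197.6089
  5     1,375.00     1,171.7970     5,858.9852      35,153.9112
  6     1,375.00     1,134.9124     6,809.4743      47,666.3203
  7     1,375.00     1,099.1888     7,694.3213      61,554.5701
  8    26,375.00    20,420.7640   163,366.1118   1,470,295.0060
  Σ                 28,907.2639   196,227.3394   1,664,260.0771
P = 28,907.2639.
Convexity = Σ t(t+1)·PV / [P·(1+y)²] = 1,664,260.0771 / (28,907.2639 × 1.066056) = 54.00501.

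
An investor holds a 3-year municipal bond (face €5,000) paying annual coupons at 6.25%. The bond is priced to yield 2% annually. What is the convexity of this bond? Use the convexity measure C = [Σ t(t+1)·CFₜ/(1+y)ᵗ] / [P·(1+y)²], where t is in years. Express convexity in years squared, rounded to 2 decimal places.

10.70

With y = 0.02:
  t   CF        PV=CF/(1+0.02)^t    t·PV        t(t+1)·PV
  1       312.50       306.3725       306.3725         612.7451
  2       312.50       300.3652       600.7305       1,802.1915
  3     5,312.50     5,006.0874    15,018.2622      60,073.0488
  Σ                  5,612.8252    15,925.3652      62,487.9854
P = 5,612.8252.
Convexity = Σ t(t+1)·PV / [P·(1+y)²] = 62,487.9854 / (5,612.8252 × 1.040400) = 10.70076.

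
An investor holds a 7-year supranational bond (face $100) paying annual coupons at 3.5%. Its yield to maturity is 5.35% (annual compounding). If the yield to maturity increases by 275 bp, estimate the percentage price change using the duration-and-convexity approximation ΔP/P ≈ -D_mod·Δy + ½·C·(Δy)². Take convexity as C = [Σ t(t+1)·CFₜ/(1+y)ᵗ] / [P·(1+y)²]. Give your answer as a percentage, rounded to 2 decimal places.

With y = 0.0535:
  t   CF        PV=CF/(1+0.0535)^t    t·PV        t(t+1)·PV
  1         3.50         3.3223         3.3223           6.6445
  2         3.50         3.1535         6.3071          18.9213
  3         3.50         2.9934         8.9802          35.9208
  4         3.50         2.8414        11.3655          56.8277
  5         3.50         2.6971        13.4854          80.9127
  6         3.50         2.5601        15.3607         107.5252
  7       103.50        71.8619       503.0332       4,024.2652
  Σ                     89.4297       561.8544       4,331.0173
P = 89.4297; D_Mac = 6.28264 yrs; D_mod = 5.96359 yrs; C = 43.63542.
Duration effect: -5.96359 × (+0.0275) = -0.163999
Convexity effect: 0.5 × 43.63542 × (0.0275)² = +0.0164996
ΔP/P ≈ -0.163999 + 0.0164996 = -0.147499 = -14.7499%.

-14.75%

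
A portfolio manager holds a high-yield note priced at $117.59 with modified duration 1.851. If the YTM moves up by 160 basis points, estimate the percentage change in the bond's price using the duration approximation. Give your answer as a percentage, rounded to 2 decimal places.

Duration approximation: ΔP/P ≈ -D_mod · Δy = -1.851 × (+0.016) = -0.029616.
As a percentage: -2.9616%.

-2.96%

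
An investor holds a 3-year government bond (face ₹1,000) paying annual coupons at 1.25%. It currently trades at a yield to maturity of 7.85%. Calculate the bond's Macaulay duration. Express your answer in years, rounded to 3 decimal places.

2.959 years

Periodic yield y = 0.0785. Discount each cash flow and weight by its year:
  t   CF        PV=CF/(1+0.0785)^t    t·PV
  1        12.50        11.5902        11.5902
  2        12.50        10.7466        21.4931
  3     1,012.50       807.1134     2,421.3403
  Σ                    829.4502     2,454.4236
Price P = Σ PV = 829.4502.
Macaulay duration = Σ(t·PV) / P = 2,454.4236 / 829.4502 = 2.95910 years.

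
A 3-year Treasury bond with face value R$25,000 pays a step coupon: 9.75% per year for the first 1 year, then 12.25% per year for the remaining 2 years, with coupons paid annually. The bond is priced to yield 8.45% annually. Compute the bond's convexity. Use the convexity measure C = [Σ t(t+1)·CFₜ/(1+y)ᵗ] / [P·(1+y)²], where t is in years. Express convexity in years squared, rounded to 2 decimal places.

9.00

With y = 0.0845:
  t   CF        PV=CF/(1+0.0845)^t    t·PV        t(t+1)·PV
  1     2,437.50     2,247.5795     2,247.5795       4,495.1591
  2     3,062.50     2,603.8561     5,207.7123      15,623.1368
  3    28,062.50    22,000.7603    66,002.2809     264,009.1235
  Σ                 26,852.1960    73,457.5727     284,127.4194
P = 26,852.1960.
Convexity = Σ t(t+1)·PV / [P·(1+y)²] = 284,127.4194 / (26,852.1960 × 1.176140) = 8.99651.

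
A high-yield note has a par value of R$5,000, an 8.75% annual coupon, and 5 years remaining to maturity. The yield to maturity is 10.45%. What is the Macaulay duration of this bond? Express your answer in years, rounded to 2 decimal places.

Periodic yield y = 0.1045. Discount each cash flow and weight by its year:
  t   CF        PV=CF/(1+0.1045)^t    t·PV
  1       437.50       396.1068       396.1068
  2       437.50       358.6300       717.2600
  3       437.50       324.6990       974.0969
  4       437.50       293.9782     1,175.9129
  5     5,437.50     3,308.0394    16,540.1968
  Σ                  4,681.4534    19,803.5735
Price P = Σ PV = 4,681.4534.
Macaulay duration = Σ(t·PV) / P = 19,803.5735 / 4,681.4534 = 4.23022 years.

4.23 years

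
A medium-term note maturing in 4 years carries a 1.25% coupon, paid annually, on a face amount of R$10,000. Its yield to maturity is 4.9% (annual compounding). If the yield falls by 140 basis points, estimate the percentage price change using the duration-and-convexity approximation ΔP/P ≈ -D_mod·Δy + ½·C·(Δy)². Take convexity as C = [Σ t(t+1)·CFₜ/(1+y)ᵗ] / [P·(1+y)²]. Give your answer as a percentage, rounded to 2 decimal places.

+5.41%

With y = 0.049:
  t   CF        PV=CF/(1+0.049)^t    t·PV        t(t+1)·PV
  1       125.00       119.1611       119.1611         238.3222
  2       125.00       113.5950       227.1899         681.5697
  3       125.00       108.2888       324.8664       1,299.4656
  4    10,125.00     8,361.6711    33,446.6843     167,233.4213
  Σ                  8,702.7159    34,117.9017     169,452.7789
P = 8,702.7159; D_Mac = 3.92037 yrs; D_mod = 3.73725 yrs; C = 17.69469.
Duration effect: -3.73725 × (-0.014) = +0.052321
Convexity effect: 0.5 × 17.69469 × (-0.014)² = +0.0017341
ΔP/P ≈ +0.052321 + 0.0017341 = +0.054056 = +5.4056%.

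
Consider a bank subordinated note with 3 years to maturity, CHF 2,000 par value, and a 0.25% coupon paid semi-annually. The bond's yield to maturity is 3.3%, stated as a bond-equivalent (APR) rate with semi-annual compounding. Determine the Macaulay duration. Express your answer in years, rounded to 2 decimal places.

2.99 years

Periodic yield y = 0.0165. Discount each cash flow and weight by its period:
  t   CF        PV=CF/(1+0.0165)^t    t·PV
  1         2.50         2.4594         2.4594
  2         2.50         2.4195         4.8390
  3         2.50         2.3802         7.1407
  4         2.50         2.3416         9.3664
  5         2.50         2.3036        11.5179
  6     2,002.50     1,815.2156    10,891.2939
  Σ                  1,827.1200    10,926.6172
Price P = Σ PV = 1,827.1200.
Macaulay duration = Σ(t·PV) / P = 10,926.6172 / 1,827.1200 = 5.98024 half-year periods.
In years: 5.98024 / 2 = 2.99012 years.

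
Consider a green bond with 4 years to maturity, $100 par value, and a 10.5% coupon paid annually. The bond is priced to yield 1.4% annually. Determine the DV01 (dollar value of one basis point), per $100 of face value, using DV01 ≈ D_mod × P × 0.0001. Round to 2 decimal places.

$0.05

Periodic yield y = 0.014.
  t   CF        PV=CF/(1+0.014)^t    t·PV
  1        10.50        10.3550        10.3550
  2        10.50        10.2121        20.4241
  3        10.50        10.0711        30.2132
  4       110.50       104.5227       418.0906
  Σ                    135.1608       479.0830
P = 135.1608; D_Mac = 3.54454 yrs; D_mod = 3.49560 yrs.
DV01 ≈ 3.49560 × 135.1608 × 0.0001 = 0.047247.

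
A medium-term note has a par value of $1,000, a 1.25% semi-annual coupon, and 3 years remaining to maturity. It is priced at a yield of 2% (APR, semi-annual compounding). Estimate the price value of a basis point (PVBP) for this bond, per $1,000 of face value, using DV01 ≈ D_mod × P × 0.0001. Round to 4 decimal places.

$0.2860

Periodic yield y = 0.01.
  t   CF        PV=CF/(1+0.01)^t    t·PV
  1         6.25         6.1881         6.1881
  2         6.25         6.1269        12.2537
  3         6.25         6.0662        18.1986
  4         6.25         6.0061        24.0245
  5         6.25         5.9467        29.7333
  6     1,006.25       947.9330     5,687.5981
  Σ                    978.2670     5,777.9963
P = 978.2670; D_Mac = 5.90636 half-year periods = 2.95318 yrs; D_mod = 2.92394 yrs.
DV01 ≈ 2.92394 × 978.2670 × 0.0001 = 0.286039.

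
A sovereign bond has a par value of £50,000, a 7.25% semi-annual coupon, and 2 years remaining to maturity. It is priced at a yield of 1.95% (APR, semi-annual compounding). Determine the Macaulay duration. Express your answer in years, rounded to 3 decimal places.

Periodic yield y = 0.00975. Discount each cash flow and weight by its period:
  t   CF        PV=CF/(1+0.00975)^t    t·PV
  1     1,812.50     1,794.9988     1,794.9988
  2     1,812.50     1,777.6665     3,555.3330
  3     1,812.50     1,760.5016     5,281.5049
  4    51,812.50    49,840.1224   199,360.4897
  Σ                 55,173.2893   209,992.3264
Price P = Σ PV = 55,173.2893.
Macaulay duration = Σ(t·PV) / P = 209,992.3264 / 55,173.2893 = 3.80605 half-year periods.
In years: 3.80605 / 2 = 1.90303 years.

1.903 years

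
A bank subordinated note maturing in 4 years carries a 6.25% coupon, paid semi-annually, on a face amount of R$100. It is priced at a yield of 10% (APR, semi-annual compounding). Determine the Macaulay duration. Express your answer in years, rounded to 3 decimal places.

3.568 years

Periodic yield y = 0.05. Discount each cash flow and weight by its period:
  t   CF        PV=CF/(1+0.05)^t    t·PV
  1        3.125         2.9762         2.9762
  2        3.125         2.8345         5.6689
  3        3.125         2.6995         8.0985
  4        3.125         2.5709        10.2838
  5        3.125         2.4485        12.2426
  6        3.125         2.3319        13.9915
  7        3.125         2.2209        15.5462
  8      103.125        69.7991       558.3925
  Σ                     87.8815       627.2001
Price P = Σ PV = 87.8815.
Macaulay duration = Σ(t·PV) / P = 627.2001 / 87.8815 = 7.13689 half-year periods.
In years: 7.13689 / 2 = 3.56844 years.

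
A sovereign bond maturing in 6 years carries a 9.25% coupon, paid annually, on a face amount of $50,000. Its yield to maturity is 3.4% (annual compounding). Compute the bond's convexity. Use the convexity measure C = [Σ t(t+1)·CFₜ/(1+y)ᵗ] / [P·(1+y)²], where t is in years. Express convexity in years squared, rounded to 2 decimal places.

30.79

With y = 0.034:
  t   CF        PV=CF/(1+0.034)^t    t·PV        t(t+1)·PV
  1     4,625.00     4,472.9207     4,472.9207       8,945.8414
  2     4,625.00     4,325.8421     8,651.6841      25,955.0524
  3     4,625.00     4,183.5997    12,550.7990      50,203.1961
  4     4,625.00     4,046.0345    16,184.1380      80,920.6901
  5     4,625.00     3,912.9928    19,564.9638     117,389.7825
  6    54,625.00    44,695.9546   268,175.7277   1,877,230.0941
  Σ                 65,637.3443   329,600.2334   2,160,644.6566
P = 65,637.3443.
Convexity = Σ t(t+1)·PV / [P·(1+y)²] = 2,160,644.6566 / (65,637.3443 × 1.069156) = 30.78869.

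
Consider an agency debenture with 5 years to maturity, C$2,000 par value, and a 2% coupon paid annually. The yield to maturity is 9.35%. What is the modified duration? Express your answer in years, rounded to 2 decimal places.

4.36 years

Periodic yield y = 0.0935. First find Macaulay duration:
  t   CF        PV=CF/(1+0.0935)^t    t·PV
  1        40.00        36.5798        36.5798
  2        40.00        33.4520        66.9041
  3        40.00        30.5917        91.7751
  4        40.00        27.9759       111.9038
  5     2,040.00     1,304.7768     6,523.8841
  Σ                  1,433.3763     6,831.0468
P = 1,433.3763; Macaulay duration = 6,831.0468 / 1,433.3763 = 4.76570 years.
Modified duration = D_Mac / (1 + y) = 4.76570 / 1.0935 = 4.35821 years.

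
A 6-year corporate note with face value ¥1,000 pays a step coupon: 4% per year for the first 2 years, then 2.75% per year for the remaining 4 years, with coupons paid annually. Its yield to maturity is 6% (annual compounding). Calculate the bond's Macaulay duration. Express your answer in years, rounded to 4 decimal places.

5.4619 years

Periodic yield y = 0.06. Discount each cash flow and weight by its year:
  t   CF        PV=CF/(1+0.06)^t    t·PV
  1        40.00        37.7358        37.7358
  2        40.00        35.5999        71.1997
  3        27.50        23.0895        69.2686
  4        27.50        21.7826        87.1303
  5        27.50        20.5496       102.7480
  6     1,027.50       724.3470     4,346.0817
  Σ                    863.1044     4,714.1642
Price P = Σ PV = 863.1044.
Macaulay duration = Σ(t·PV) / P = 4,714.1642 / 863.1044 = 5.46187 years.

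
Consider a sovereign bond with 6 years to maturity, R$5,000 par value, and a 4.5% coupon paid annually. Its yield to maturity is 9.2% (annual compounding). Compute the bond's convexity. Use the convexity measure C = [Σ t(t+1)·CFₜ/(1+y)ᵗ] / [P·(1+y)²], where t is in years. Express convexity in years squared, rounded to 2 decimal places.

With y = 0.092:
  t   CF        PV=CF/(1+0.092)^t    t·PV        t(t+1)·PV
  1       225.00       206.0440       206.0440         412.0879
  2       225.00       188.6849       377.3699       1,132.1096
  3       225.00       172.7884       518.3652       2,073.4609
  4       225.00       158.2311       632.9246       3,164.6229
  5       225.00       144.9003       724.5016       4,347.0094
  6     5,225.00     3,081.4169    18,488.5016     129,419.5111
  Σ                  3,952.0657    20,947.7068     140,548.8019
P = 3,952.0657.
Convexity = Σ t(t+1)·PV / [P·(1+y)²] = 140,548.8019 / (3,952.0657 × 1.192464) = 29.82344.

29.82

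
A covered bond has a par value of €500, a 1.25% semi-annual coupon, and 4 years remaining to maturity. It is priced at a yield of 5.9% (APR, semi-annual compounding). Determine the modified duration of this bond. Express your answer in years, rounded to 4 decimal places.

3.7921 years

Periodic yield y = 0.0295. First find Macaulay duration:
  t   CF        PV=CF/(1+0.0295)^t    t·PV
  1        3.125         3.0355         3.0355
  2        3.125         2.9485         5.8969
  3        3.125         2.8640         8.5920
  4        3.125         2.7819        11.1277
  5        3.125         2.7022        13.5110
  6        3.125         2.6248        15.7486
  7        3.125         2.5496        17.8469
  8      503.125       398.7173     3,189.7385
  Σ                    418.2237     3,265.4971
P = 418.2237; Macaulay duration = 3,265.4971 / 418.2237 = 7.80802 half-year periods = 3.90401 years.
Modified duration = D_Mac / (1 + y) = 3.90401 / 1.0295 = 3.79214 years.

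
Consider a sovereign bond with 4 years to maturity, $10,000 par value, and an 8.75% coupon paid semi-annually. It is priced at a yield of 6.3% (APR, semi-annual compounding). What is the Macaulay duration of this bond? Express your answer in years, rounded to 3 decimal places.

3.485 years

Periodic yield y = 0.0315. Discount each cash flow and weight by its period:
  t   CF        PV=CF/(1+0.0315)^t    t·PV
  1       437.50       424.1396       424.1396
  2       437.50       411.1872       822.3744
  3       437.50       398.6303     1,195.8910
  4       437.50       386.4570     1,545.8278
  5       437.50       374.6553     1,873.2766
  6       437.50       363.2141     2,179.2844
  7       437.50       352.1222     2,464.8555
  8    10,437.50     8,144.0912    65,152.7298
  Σ                 10,854.4969    75,658.3793
Price P = Σ PV = 10,854.4969.
Macaulay duration = Σ(t·PV) / P = 75,658.3793 / 10,854.4969 = 6.97023 half-year periods.
In years: 6.97023 / 2 = 3.48512 years.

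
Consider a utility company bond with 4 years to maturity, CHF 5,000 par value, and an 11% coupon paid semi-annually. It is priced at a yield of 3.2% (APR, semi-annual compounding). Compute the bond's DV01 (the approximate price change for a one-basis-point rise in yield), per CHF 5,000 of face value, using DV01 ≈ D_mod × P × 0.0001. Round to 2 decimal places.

Periodic yield y = 0.016.
  t   CF        PV=CF/(1+0.016)^t    t·PV
  1       275.00       270.6693       270.6693
  2       275.00       266.4068       532.8136
  3       275.00       262.2114       786.6342
  4       275.00       258.0821     1,032.3283
  5       275.00       254.0178     1,270.0890
  6       275.00       250.0175     1,500.1051
  7       275.00       246.0802     1,722.5617
  8     5,275.00     4,645.9315    37,167.4518
  Σ                  6,453.4166    44,282.6531
P = 6,453.4166; D_Mac = 6.86189 half-year periods = 3.43095 yrs; D_mod = 3.37692 yrs.
DV01 ≈ 3.37692 × 6,453.4166 × 0.0001 = 2.179264.

CHF 2.18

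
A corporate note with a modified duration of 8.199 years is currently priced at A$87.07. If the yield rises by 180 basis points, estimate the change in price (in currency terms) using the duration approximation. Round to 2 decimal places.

-A$12.85

Duration approximation: ΔP/P ≈ -D_mod · Δy = -8.199 × (+0.018) = -0.147582.
ΔP ≈ 87.07 × (-0.147582) = -12.84996474.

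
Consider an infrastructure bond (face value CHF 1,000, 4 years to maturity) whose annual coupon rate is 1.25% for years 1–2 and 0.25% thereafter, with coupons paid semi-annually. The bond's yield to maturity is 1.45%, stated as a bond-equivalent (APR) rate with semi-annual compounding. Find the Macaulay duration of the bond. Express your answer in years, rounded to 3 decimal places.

Periodic yield y = 0.00725. Discount each cash flow and weight by its period:
  t   CF        PV=CF/(1+0.00725)^t    t·PV
  1         6.25         6.2050         6.2050
  2         6.25         6.1604        12.3207
  3         6.25         6.1160        18.3480
  4         6.25         6.0720        24.2880
  5         1.25         1.2057         6.0283
  6         1.25         1.1970         7.1819
  7         1.25         1.1884         8.3185
  8     1,001.25       945.0272     7,560.2178
  Σ                    973.1716     7,642.9082
Price P = Σ PV = 973.1716.
Macaulay duration = Σ(t·PV) / P = 7,642.9082 / 973.1716 = 7.85361 half-year periods.
In years: 7.85361 / 2 = 3.92680 years.

3.927 years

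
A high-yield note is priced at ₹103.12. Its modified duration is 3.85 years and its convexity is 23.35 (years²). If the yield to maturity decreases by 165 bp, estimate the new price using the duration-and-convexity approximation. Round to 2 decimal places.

₹110.00

Duration effect: -D_mod·Δy = -3.85 × (-0.0165) = +0.063525
Convexity effect: ½·C·(Δy)² = 0.5 × 23.35 × (-0.0165)² = +0.00317851875
ΔP/P ≈ +0.063525 + 0.00317851875 = +0.06670351875
New price ≈ 103.12 × (1 + 0.06670351875) = 109.9984668535.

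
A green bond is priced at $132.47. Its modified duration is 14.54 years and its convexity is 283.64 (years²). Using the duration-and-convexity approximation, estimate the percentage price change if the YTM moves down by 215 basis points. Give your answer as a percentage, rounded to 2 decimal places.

Duration effect: -D_mod·Δy = -14.54 × (-0.0215) = +0.312610
Convexity effect: ½·C·(Δy)² = 0.5 × 283.64 × (-0.0215)² = +0.065556295
ΔP/P ≈ +0.312610 + 0.065556295 = +0.378166295
= +37.8166295%.

+37.82%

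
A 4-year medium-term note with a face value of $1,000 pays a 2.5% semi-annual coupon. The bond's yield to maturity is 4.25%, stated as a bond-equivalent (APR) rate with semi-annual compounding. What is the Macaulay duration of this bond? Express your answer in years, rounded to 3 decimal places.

3.824 years

Periodic yield y = 0.02125. Discount each cash flow and weight by its period:
  t   CF        PV=CF/(1+0.02125)^t    t·PV
  1        12.50        12.2399        12.2399
  2        12.50        11.9852        23.9704
  3        12.50        11.7358        35.2075
  4        12.50        11.4916        45.9665
  5        12.50        11.2525        56.2626
  6        12.50        11.0184        66.1103
  7        12.50        10.7891        75.5238
  8     1,012.50       855.7334     6,845.8671
  Σ                    936.2460     7,161.1480
Price P = Σ PV = 936.2460.
Macaulay duration = Σ(t·PV) / P = 7,161.1480 / 936.2460 = 7.64879 half-year periods.
In years: 7.64879 / 2 = 3.82439 years.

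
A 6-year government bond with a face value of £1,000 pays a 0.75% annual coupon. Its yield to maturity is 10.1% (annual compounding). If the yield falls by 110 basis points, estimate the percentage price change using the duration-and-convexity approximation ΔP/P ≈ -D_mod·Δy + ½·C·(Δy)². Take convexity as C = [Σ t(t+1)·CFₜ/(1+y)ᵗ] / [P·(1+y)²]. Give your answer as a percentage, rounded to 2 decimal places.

With y = 0.101:
  t   CF        PV=CF/(1+0.101)^t    t·PV        t(t+1)·PV
  1         7.50         6.8120         6.8120          13.6240
  2         7.50         6.1871        12.3742          37.1226
  3         7.50         5.6195        16.8586          67.4343
  4         7.50         5.1040        20.4161         102.0803
  5         7.50         4.6358        23.1790         139.0740
  6     1,007.50       565.6153     3,393.6917      23,755.8422
  Σ                    593.9737     3,473.3315      24,115.1773
P = 593.9737; D_Mac = 5.84762 yrs; D_mod = 5.31119 yrs; C = 33.49258.
Duration effect: -5.31119 × (-0.011) = +0.058423
Convexity effect: 0.5 × 33.49258 × (-0.011)² = +0.0020263
ΔP/P ≈ +0.058423 + 0.0020263 = +0.060449 = +6.0449%.

+6.04%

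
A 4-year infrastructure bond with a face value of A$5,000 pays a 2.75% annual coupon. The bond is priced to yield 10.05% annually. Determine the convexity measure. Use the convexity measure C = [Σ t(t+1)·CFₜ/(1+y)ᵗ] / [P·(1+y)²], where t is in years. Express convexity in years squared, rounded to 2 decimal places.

With y = 0.1005:
  t   CF        PV=CF/(1+0.1005)^t    t·PV        t(t+1)·PV
  1       137.50       124.9432       124.9432         249.8864
  2       137.50       113.5331       227.0663         681.1988
  3       137.50       103.1650       309.4951       1,237.9805
  4     5,137.50     3,502.6089    14,010.4356      70,052.1781
  Σ                  3,844.2503    14,671.9402      72,221.2438
P = 3,844.2503.
Convexity = Σ t(t+1)·PV / [P·(1+y)²] = 72,221.2438 / (3,844.2503 × 1.211100) = 15.51219.

15.51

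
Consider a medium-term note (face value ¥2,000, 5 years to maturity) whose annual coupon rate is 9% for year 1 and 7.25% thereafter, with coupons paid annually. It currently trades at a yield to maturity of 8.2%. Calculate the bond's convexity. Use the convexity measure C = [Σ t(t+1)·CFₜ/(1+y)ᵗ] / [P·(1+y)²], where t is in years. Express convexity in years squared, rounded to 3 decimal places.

With y = 0.082:
  t   CF        PV=CF/(1+0.082)^t    t·PV        t(t+1)·PV
  1       180.00       166.3586       166.3586         332.7172
  2       145.00       123.8550       247.7100         743.1299
  3       145.00       114.4686       343.4057       1,373.6227
  4       145.00       105.7935       423.1740       2,115.8699
  5     2,145.00     1,446.4086     7,232.0430      43,392.2577
  Σ                  1,956.8842     8,412.6912      47,957.5974
P = 1,956.8842.
Convexity = Σ t(t+1)·PV / [P·(1+y)²] = 47,957.5974 / (1,956.8842 × 1.170724) = 20.93330.

20.933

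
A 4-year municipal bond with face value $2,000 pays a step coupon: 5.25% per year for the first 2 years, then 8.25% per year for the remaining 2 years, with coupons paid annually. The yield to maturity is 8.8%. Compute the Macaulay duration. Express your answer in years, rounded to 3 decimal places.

3.680 years

Periodic yield y = 0.088. Discount each cash flow and weight by its year:
  t   CF        PV=CF/(1+0.088)^t    t·PV
  1       105.00        96.5074        96.5074
  2       105.00        88.7016       177.4032
  3       165.00       128.1142       384.3426
  4     2,165.00     1,545.0492     6,180.1969
  Σ                  1,858.3724     6,838.4500
Price P = Σ PV = 1,858.3724.
Macaulay duration = Σ(t·PV) / P = 6,838.4500 / 1,858.3724 = 3.67981 years.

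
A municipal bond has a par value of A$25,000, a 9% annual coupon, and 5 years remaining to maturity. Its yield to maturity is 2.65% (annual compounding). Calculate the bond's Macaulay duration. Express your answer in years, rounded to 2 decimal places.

4.34 years

Periodic yield y = 0.0265. Discount each cash flow and weight by its year:
  t   CF        PV=CF/(1+0.0265)^t    t·PV
  1     2,250.00     2,191.9143     2,191.9143
  2     2,250.00     2,135.3281     4,270.6562
  3     2,250.00     2,080.2027     6,240.6081
  4     2,250.00     2,026.5004     8,106.0018
  5    27,250.00    23,909.5685   119,547.8424
  Σ                 32,343.5140   140,357.0227
Price P = Σ PV = 32,343.5140.
Macaulay duration = Σ(t·PV) / P = 140,357.0227 / 32,343.5140 = 4.33957 years.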